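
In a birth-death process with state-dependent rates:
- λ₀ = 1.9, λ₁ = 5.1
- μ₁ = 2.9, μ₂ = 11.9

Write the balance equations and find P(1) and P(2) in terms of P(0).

Balance equations:
State 0: λ₀P₀ = μ₁P₁ → P₁ = (λ₀/μ₁)P₀ = (1.9/2.9)P₀ = 0.6552P₀
State 1: P₂ = (λ₀λ₁)/(μ₁μ₂)P₀ = (1.9×5.1)/(2.9×11.9)P₀ = 0.2808P₀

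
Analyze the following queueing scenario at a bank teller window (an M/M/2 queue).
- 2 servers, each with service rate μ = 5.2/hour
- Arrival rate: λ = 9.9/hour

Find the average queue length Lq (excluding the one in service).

Traffic intensity: ρ = λ/(cμ) = 9.9/(2×5.2) = 0.9519
Since ρ = 0.9519 < 1, system is stable.
Offered load a = λ/μ = cρ = 9.9/5.2 = 1.9038
P₀ = [ Σₙ₌₀^1 aⁿ/n! + a^2/(2!(1-ρ)) ]⁻¹
Σ = a^0/0! + a^1/1! = 1.0000 + 1.9038 = 2.9038
a^2/(2!(1-ρ)) = 3.62463/(2 × 0.0480769) = 37.6962
P₀ = 1/(2.9038 + 37.6962) = 0.02463
Lq = P₀·a^2·ρ / (2!(1-ρ)²) = 0.0246305 × 3.62463 × 0.951923 / (2 × 0.00231139) = 18.3838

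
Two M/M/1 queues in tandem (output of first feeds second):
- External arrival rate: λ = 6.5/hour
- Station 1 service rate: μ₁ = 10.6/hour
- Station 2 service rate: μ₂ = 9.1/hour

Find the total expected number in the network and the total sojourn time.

By Jackson's theorem, each station behaves as independent M/M/1.
Station 1: ρ₁ = 6.5/10.6 = 0.6132, L₁ = ρ₁/(1-ρ₁) = λ/(μ₁-λ) = 6.5/4.10 = 1.5854
Station 2: ρ₂ = 6.5/9.1 = 0.7143, L₂ = ρ₂/(1-ρ₂) = λ/(μ₂-λ) = 6.5/2.60 = 2.5000
Total: L = L₁ + L₂ = 1.5854 + 2.5000 = 4.0854
W = L/λ = 4.0854/6.5 = 0.6285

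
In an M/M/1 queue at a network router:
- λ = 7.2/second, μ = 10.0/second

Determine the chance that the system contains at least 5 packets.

ρ = λ/μ = 7.2/10.0 = 0.7200
P(N ≥ n) = ρⁿ
P(N ≥ 5) = 0.7200^5
P(N ≥ 5) = 0.1935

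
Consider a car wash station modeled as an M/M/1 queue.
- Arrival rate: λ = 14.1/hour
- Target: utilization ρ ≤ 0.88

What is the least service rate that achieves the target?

ρ = λ/μ, so μ = λ/ρ
μ ≥ 14.1/0.88 = 16.0227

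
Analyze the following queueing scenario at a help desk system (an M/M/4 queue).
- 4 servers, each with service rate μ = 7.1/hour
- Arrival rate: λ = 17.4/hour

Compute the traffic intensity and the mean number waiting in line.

Traffic intensity: ρ = λ/(cμ) = 17.4/(4×7.1) = 0.6127
Since ρ = 0.6127 < 1, system is stable.
Offered load a = λ/μ = cρ = 17.4/7.1 = 2.4507
P₀ = [ Σₙ₌₀^3 aⁿ/n! + a^4/(4!(1-ρ)) ]⁻¹
Σ = a^0/0! + a^1/1! + a^2/2! + a^3/3! = 1.0000 + 2.4507 + 3.0030 + 2.4531 = 8.9068
a^4/(4!(1-ρ)) = 36.0714/(24 × 0.38732) = 3.8804
P₀ = 1/(8.9068 + 3.8804) = 0.07820
Lq = P₀·a^4·ρ / (4!(1-ρ)²) = 0.078203 × 36.0714 × 0.61268 / (24 × 0.15002) = 0.4800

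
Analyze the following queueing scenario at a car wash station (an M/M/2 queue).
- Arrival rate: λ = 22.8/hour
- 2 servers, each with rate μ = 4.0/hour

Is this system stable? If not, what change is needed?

Stability requires ρ = λ/(cμ) < 1
ρ = 22.8/(2 × 4.0) = 22.8/8.00 = 2.8500
Since 2.8500 ≥ 1, the system is UNSTABLE.
Need c > λ/μ = 22.8/4.0 = 5.70.
Minimum servers needed: c = 6.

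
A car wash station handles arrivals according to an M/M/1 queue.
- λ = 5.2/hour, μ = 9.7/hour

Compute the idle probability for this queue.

ρ = λ/μ = 5.2/9.7 = 0.5361
P(0) = 1 - ρ = 1 - 0.5361 = 0.4639
The server is idle 46.39% of the time.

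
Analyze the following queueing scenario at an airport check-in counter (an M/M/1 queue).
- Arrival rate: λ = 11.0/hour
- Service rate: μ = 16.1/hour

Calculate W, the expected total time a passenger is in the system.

First, compute utilization: ρ = λ/μ = 11.0/16.1 = 0.6832
For M/M/1: W = 1/(μ-λ)
W = 1/(16.1-11.0) = 1/5.10
W = 0.1961 hours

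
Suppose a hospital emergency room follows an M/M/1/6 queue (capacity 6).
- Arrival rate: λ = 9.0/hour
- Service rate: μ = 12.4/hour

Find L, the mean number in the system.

ρ = λ/μ = 9.0/12.4 = 0.7258
P₀ = (1-ρ)/(1-ρ^(K+1)) = (1-0.7258)/(1-0.7258^7) = 0.2742/0.8939 = 0.3067
P_K = P₀×ρ^K = 0.3067 × 0.7258^6 = 0.3067 × 0.1462 = 0.04484
L = ρ[1 - (K+1)ρ^K + Kρ^(K+1)] / [(1-ρ)(1-ρ^(K+1))]
L = 0.7258 × (1 - 7×0.146185 + 6×0.106101) / ((1 - 0.7258) × (1 - 0.106101)) = 1.8161 patients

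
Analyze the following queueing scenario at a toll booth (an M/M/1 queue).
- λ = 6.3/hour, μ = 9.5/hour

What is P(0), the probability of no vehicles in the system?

ρ = λ/μ = 6.3/9.5 = 0.6632
P(0) = 1 - ρ = 1 - 0.6632 = 0.3368
The server is idle 33.68% of the time.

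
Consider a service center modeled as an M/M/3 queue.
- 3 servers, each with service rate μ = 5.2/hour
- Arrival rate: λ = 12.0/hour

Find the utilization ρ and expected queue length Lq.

Traffic intensity: ρ = λ/(cμ) = 12.0/(3×5.2) = 0.7692
Since ρ = 0.7692 < 1, system is stable.
Offered load a = λ/μ = cρ = 12.0/5.2 = 2.3077
P₀ = [ Σₙ₌₀^2 aⁿ/n! + a^3/(3!(1-ρ)) ]⁻¹
Σ = a^0/0! + a^1/1! + a^2/2! = 1.0000 + 2.3077 + 2.6627 = 5.9704
a^3/(3!(1-ρ)) = 12.2895/(6 × 0.23077) = 8.8757
P₀ = 1/(5.9704 + 8.8757) = 0.06736
Lq = P₀·a^3·ρ / (3!(1-ρ)²) = 0.0673575 × 12.2895 × 0.769231 / (6 × 0.0532544) = 1.9928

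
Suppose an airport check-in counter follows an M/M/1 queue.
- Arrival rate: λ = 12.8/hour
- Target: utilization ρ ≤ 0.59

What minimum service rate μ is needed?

ρ = λ/μ, so μ = λ/ρ
μ ≥ 12.8/0.59 = 21.6949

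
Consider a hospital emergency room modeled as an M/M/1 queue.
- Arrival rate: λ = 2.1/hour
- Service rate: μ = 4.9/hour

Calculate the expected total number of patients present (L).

ρ = λ/μ = 2.1/4.9 = 0.4286
For M/M/1: L = λ/(μ-λ)
L = 2.1/(4.9-2.1) = 2.1/2.80
L = 0.7500 patients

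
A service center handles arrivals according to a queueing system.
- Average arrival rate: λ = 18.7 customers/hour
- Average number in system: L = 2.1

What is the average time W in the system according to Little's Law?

Little's Law: L = λW, so W = L/λ
W = 2.1/18.7 = 0.1123 hours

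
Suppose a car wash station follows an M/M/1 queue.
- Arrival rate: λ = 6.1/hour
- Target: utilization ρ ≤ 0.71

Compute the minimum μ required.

ρ = λ/μ, so μ = λ/ρ
μ ≥ 6.1/0.71 = 8.5915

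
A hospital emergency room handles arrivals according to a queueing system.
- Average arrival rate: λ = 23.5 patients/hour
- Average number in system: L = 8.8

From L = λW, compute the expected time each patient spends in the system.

Little's Law: L = λW, so W = L/λ
W = 8.8/23.5 = 0.3745 hours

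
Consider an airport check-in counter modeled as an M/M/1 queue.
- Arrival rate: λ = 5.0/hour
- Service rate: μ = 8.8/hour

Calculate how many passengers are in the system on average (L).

ρ = λ/μ = 5.0/8.8 = 0.5682
For M/M/1: L = λ/(μ-λ)
L = 5.0/(8.8-5.0) = 5.0/3.80
L = 1.3158 passengers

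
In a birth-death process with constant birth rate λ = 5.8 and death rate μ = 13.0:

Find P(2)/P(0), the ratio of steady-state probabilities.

For constant rates: P(n)/P(0) = (λ/μ)^n
P(2)/P(0) = (5.8/13.0)^2 = 0.4462^2 = 0.1991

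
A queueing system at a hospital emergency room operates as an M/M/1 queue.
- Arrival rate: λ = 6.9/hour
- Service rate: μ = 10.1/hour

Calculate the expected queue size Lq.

ρ = λ/μ = 6.9/10.1 = 0.6832
For M/M/1: Lq = λ²/(μ(μ-λ))
Lq = 47.61/(10.1 × 3.20)
Lq = 1.4731 patients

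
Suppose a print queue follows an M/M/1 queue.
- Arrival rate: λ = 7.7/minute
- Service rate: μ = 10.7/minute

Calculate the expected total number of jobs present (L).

ρ = λ/μ = 7.7/10.7 = 0.7196
For M/M/1: L = λ/(μ-λ)
L = 7.7/(10.7-7.7) = 7.7/3.00
L = 2.5667 jobs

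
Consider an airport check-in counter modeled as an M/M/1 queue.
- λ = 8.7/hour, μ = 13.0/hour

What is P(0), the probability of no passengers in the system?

ρ = λ/μ = 8.7/13.0 = 0.6692
P(0) = 1 - ρ = 1 - 0.6692 = 0.3308
The server is idle 33.08% of the time.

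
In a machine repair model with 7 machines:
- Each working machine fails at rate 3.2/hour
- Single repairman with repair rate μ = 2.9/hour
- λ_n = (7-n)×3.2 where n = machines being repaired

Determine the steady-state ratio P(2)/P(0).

P(2)/P(0) = ∏_{i=0}^{2-1} λ_i/μ_{i+1}
= (7-0)×3.2/2.9 × (7-1)×3.2/2.9
= 51.1391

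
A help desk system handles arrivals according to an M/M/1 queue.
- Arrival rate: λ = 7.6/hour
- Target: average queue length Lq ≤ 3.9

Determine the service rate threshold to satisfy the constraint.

For M/M/1: Lq = λ²/(μ(μ-λ))
Need Lq ≤ 3.9, i.e. μ(μ-λ) ≥ λ²/3.9
μ² - 7.6μ - 57.76/3.9 ≥ 0  →  μ² - 7.6μ - 14.8102564 ≥ 0
Quadratic formula (positive root): μ = [λ + √(λ² + 4×14.8102564)]/2
Discriminant: 57.76 + 4×14.8102564 = 117.00103, √117.00103 = 10.816701
μ ≥ (7.6 + 10.816701)/2 = 9.2084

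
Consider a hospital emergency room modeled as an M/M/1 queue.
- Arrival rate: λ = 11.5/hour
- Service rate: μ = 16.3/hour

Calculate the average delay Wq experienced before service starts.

First, compute utilization: ρ = λ/μ = 11.5/16.3 = 0.7055
For M/M/1: Wq = λ/(μ(μ-λ))
Wq = 11.5/(16.3 × (16.3-11.5))
Wq = 11.5/(16.3 × 4.80)
Wq = 0.1470 hours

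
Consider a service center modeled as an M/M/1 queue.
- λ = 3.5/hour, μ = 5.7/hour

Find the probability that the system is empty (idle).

ρ = λ/μ = 3.5/5.7 = 0.6140
P(0) = 1 - ρ = 1 - 0.6140 = 0.3860
The server is idle 38.60% of the time.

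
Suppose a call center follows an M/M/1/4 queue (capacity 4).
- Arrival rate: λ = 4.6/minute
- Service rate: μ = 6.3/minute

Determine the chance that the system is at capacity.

ρ = λ/μ = 4.6/6.3 = 0.73016
P₀ = (1-ρ)/(1-ρ^(K+1)) = (1-0.73016)/(1-0.73016^5) = 0.26984/0.79247 = 0.3405
P_K = P₀×ρ^K = 0.34051 × 0.73016^4 = 0.34051 × 0.28423 = 0.09678
Blocking probability = 9.68%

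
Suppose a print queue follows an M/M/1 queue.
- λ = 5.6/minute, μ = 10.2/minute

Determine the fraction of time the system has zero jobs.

ρ = λ/μ = 5.6/10.2 = 0.5490
P(0) = 1 - ρ = 1 - 0.5490 = 0.4510
The server is idle 45.10% of the time.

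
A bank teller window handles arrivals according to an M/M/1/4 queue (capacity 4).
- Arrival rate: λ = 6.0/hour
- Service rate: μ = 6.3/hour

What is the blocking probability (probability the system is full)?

ρ = λ/μ = 6.0/6.3 = 0.95238
P₀ = (1-ρ)/(1-ρ^(K+1)) = (1-0.95238)/(1-0.95238^5) = 0.04762/0.2165 = 0.2200
P_K = P₀×ρ^K = 0.2200 × 0.95238^4 = 0.2200 × 0.8227 = 0.1810
Blocking probability = 18.10%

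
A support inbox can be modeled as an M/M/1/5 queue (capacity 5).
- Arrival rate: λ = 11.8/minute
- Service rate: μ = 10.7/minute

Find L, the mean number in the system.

ρ = λ/μ = 11.8/10.7 = 1.1028
P₀ = (1-ρ)/(1-ρ^(K+1)) = (1-1.1028)/(1-1.1028^6) = -0.1028/-0.7988 = 0.1287
P_K = P₀×ρ^K = 0.1287 × 1.1028^5 = 0.1287 × 1.6311 = 0.2099
L = ρ[1 - (K+1)ρ^K + Kρ^(K+1)] / [(1-ρ)(1-ρ^(K+1))]
L = 1.1028 × (1 - 6×1.631112 + 5×1.798790) / ((1 - 1.1028) × (1 - 1.798790)) = 2.7837 emails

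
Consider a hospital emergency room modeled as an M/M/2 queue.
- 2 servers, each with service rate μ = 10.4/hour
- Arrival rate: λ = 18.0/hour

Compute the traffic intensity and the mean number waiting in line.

Traffic intensity: ρ = λ/(cμ) = 18.0/(2×10.4) = 0.8654
Since ρ = 0.8654 < 1, system is stable.
Offered load a = λ/μ = cρ = 18.0/10.4 = 1.7308
P₀ = [ Σₙ₌₀^1 aⁿ/n! + a^2/(2!(1-ρ)) ]⁻¹
Σ = a^0/0! + a^1/1! = 1.0000 + 1.7308 = 2.7308
a^2/(2!(1-ρ)) = 2.99556/(2 × 0.134615) = 11.1264
P₀ = 1/(2.7308 + 11.1264) = 0.07216
Lq = P₀·a^2·ρ / (2!(1-ρ)²) = 0.0721649 × 2.99556 × 0.865385 / (2 × 0.0181213) = 5.1617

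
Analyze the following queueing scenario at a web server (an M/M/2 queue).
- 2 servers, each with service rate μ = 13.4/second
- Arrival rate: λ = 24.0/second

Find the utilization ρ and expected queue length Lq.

Traffic intensity: ρ = λ/(cμ) = 24.0/(2×13.4) = 0.8955
Since ρ = 0.8955 < 1, system is stable.
Offered load a = λ/μ = cρ = 24.0/13.4 = 1.7910
P₀ = [ Σₙ₌₀^1 aⁿ/n! + a^2/(2!(1-ρ)) ]⁻¹
Σ = a^0/0! + a^1/1! = 1.0000 + 1.7910 = 2.7910
a^2/(2!(1-ρ)) = 3.207841/(2 × 0.1044776) = 15.3518
P₀ = 1/(2.7910 + 15.3518) = 0.05512
Lq = P₀·a^2·ρ / (2!(1-ρ)²) = 0.0551181 × 3.20784 × 0.895522 / (2 × 0.0109156) = 7.2528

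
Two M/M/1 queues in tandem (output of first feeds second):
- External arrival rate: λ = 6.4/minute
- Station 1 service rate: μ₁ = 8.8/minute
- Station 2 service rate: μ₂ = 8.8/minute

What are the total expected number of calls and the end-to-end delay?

By Jackson's theorem, each station behaves as independent M/M/1.
Station 1: ρ₁ = 6.4/8.8 = 0.7273, L₁ = ρ₁/(1-ρ₁) = λ/(μ₁-λ) = 6.4/2.40 = 2.66667
Station 2: ρ₂ = 6.4/8.8 = 0.7273, L₂ = ρ₂/(1-ρ₂) = λ/(μ₂-λ) = 6.4/2.40 = 2.66667
Total: L = L₁ + L₂ = 2.66667 + 2.66667 = 5.3333
W = L/λ = 5.3333/6.4 = 0.8333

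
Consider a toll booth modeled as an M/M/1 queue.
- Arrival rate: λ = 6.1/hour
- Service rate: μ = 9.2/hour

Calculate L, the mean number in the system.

ρ = λ/μ = 6.1/9.2 = 0.6630
For M/M/1: L = λ/(μ-λ)
L = 6.1/(9.2-6.1) = 6.1/3.10
L = 1.9677 vehicles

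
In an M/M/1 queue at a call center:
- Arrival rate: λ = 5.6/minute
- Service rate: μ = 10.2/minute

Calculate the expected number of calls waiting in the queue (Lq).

ρ = λ/μ = 5.6/10.2 = 0.5490
For M/M/1: Lq = λ²/(μ(μ-λ))
Lq = 31.36/(10.2 × 4.60)
Lq = 0.6684 calls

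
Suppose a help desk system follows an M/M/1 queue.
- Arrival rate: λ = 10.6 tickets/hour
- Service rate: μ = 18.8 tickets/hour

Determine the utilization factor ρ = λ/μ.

Server utilization: ρ = λ/μ
ρ = 10.6/18.8 = 0.5638
The server is busy 56.38% of the time.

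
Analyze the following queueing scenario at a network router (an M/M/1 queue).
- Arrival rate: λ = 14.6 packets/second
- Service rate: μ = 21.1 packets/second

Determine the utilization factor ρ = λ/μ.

Server utilization: ρ = λ/μ
ρ = 14.6/21.1 = 0.6919
The server is busy 69.19% of the time.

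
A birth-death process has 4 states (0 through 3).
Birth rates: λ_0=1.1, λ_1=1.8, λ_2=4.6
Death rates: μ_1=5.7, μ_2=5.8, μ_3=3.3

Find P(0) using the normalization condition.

Ratios P(n)/P(0) = (λ₀···λₙ₋₁)/(μ₁···μₙ):
P(1)/P(0) = (1.1)/(5.7) = 0.1930
P(2)/P(0) = (1.1×1.8)/(5.7×5.8) = 0.05989
P(3)/P(0) = (1.1×1.8×4.6)/(5.7×5.8×3.3) = 0.08348

Normalization: ∑ P(n) = 1
P(0) × (1.0000 + 0.1930 + 0.05989 + 0.08348) = 1
P(0) × 1.3364 = 1
P(0) = 1/1.3364 = 0.7483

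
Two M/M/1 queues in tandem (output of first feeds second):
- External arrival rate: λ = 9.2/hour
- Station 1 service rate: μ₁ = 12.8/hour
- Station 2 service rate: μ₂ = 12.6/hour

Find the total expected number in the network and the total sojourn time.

By Jackson's theorem, each station behaves as independent M/M/1.
Station 1: ρ₁ = 9.2/12.8 = 0.7187, L₁ = ρ₁/(1-ρ₁) = λ/(μ₁-λ) = 9.2/3.60 = 2.55556
Station 2: ρ₂ = 9.2/12.6 = 0.7302, L₂ = ρ₂/(1-ρ₂) = λ/(μ₂-λ) = 9.2/3.40 = 2.70588
Total: L = L₁ + L₂ = 2.55556 + 2.70588 = 5.2614
W = L/λ = 5.2614/9.2 = 0.5719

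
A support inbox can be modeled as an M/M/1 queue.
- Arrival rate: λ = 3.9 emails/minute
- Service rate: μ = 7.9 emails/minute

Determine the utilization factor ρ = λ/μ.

Server utilization: ρ = λ/μ
ρ = 3.9/7.9 = 0.4937
The server is busy 49.37% of the time.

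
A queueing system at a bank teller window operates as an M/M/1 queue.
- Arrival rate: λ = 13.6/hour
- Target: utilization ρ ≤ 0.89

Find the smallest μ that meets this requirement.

ρ = λ/μ, so μ = λ/ρ
μ ≥ 13.6/0.89 = 15.2809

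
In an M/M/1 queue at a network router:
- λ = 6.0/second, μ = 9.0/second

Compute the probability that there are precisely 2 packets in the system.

ρ = λ/μ = 6.0/9.0 = 0.6667
P(n) = (1-ρ)ρⁿ
P(2) = (1-0.6667) × 0.6667^2
P(2) = 0.33330 × 0.44449
P(2) = 0.1481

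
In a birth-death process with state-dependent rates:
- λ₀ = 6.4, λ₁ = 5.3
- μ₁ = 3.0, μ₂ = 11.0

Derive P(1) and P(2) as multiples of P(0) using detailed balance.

Balance equations:
State 0: λ₀P₀ = μ₁P₁ → P₁ = (λ₀/μ₁)P₀ = (6.4/3.0)P₀ = 2.1333P₀
State 1: P₂ = (λ₀λ₁)/(μ₁μ₂)P₀ = (6.4×5.3)/(3.0×11.0)P₀ = 1.0279P₀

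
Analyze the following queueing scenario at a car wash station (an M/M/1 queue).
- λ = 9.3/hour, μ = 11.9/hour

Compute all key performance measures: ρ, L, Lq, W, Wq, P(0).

Step 1: ρ = λ/μ = 9.3/11.9 = 0.7815
Step 2: L = λ/(μ-λ) = 9.3/2.60 = 3.5769
Step 3: Lq = λ²/(μ(μ-λ)) = 86.49/(11.9×2.60) = 2.7954
Step 4: W = 1/(μ-λ) = 1/2.60 = 0.384615
Step 5: Wq = λ/(μ(μ-λ)) = 9.3/(11.9×2.60) = 0.3006
Step 6: P(0) = 1-ρ = 0.2185
Verify: L = λW = 9.3×0.384615 = 3.5769 ✔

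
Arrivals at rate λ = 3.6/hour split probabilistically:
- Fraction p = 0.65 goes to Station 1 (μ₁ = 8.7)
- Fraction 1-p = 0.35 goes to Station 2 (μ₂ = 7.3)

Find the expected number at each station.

Effective rates: λ₁ = 3.6×0.65 = 2.34, λ₂ = 3.6×0.35 = 1.26
Station 1: ρ₁ = 2.34/8.7 = 0.26897, L₁ = ρ₁/(1-ρ₁) = 0.26897/(1-0.26897) = 0.3679
Station 2: ρ₂ = 1.26/7.3 = 0.1726, L₂ = ρ₂/(1-ρ₂) = 0.1726/(1-0.1726) = 0.2086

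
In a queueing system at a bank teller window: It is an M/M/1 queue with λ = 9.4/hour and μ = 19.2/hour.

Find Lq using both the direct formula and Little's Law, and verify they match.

Method 1 (direct): Lq = λ²/(μ(μ-λ)) = 88.36/(19.2 × 9.80) = 0.4696

Method 2 (Little's Law):
W = 1/(μ-λ) = 1/9.80 = 0.10204
Wq = W - 1/μ = 0.10204 - 0.052083 = 0.04996
Lq = λWq = 9.4 × 0.04996 = 0.4696 ✔ (matches Method 1)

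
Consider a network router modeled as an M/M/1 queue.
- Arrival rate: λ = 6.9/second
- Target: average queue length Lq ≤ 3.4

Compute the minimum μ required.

For M/M/1: Lq = λ²/(μ(μ-λ))
Need Lq ≤ 3.4, i.e. μ(μ-λ) ≥ λ²/3.4
μ² - 6.9μ - 47.61/3.4 ≥ 0  →  μ² - 6.9μ - 14.00294 ≥ 0
Quadratic formula (positive root): μ = [λ + √(λ² + 4×14.00294)]/2
Discriminant: 47.61 + 4×14.00294 = 103.6218, √103.6218 = 10.17948
μ ≥ (6.9 + 10.17948)/2 = 8.5397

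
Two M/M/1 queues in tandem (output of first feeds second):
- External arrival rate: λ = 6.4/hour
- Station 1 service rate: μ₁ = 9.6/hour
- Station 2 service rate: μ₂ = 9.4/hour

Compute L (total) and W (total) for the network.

By Jackson's theorem, each station behaves as independent M/M/1.
Station 1: ρ₁ = 6.4/9.6 = 0.6667, L₁ = ρ₁/(1-ρ₁) = λ/(μ₁-λ) = 6.4/3.20 = 2.0000
Station 2: ρ₂ = 6.4/9.4 = 0.6809, L₂ = ρ₂/(1-ρ₂) = λ/(μ₂-λ) = 6.4/3.00 = 2.1333
Total: L = L₁ + L₂ = 2.0000 + 2.1333 = 4.1333
W = L/λ = 4.1333/6.4 = 0.6458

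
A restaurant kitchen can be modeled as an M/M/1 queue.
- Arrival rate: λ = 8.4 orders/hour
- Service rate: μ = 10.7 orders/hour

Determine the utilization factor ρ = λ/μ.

Server utilization: ρ = λ/μ
ρ = 8.4/10.7 = 0.7850
The server is busy 78.50% of the time.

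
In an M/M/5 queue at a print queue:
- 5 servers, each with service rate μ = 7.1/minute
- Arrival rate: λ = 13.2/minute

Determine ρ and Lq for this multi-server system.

Traffic intensity: ρ = λ/(cμ) = 13.2/(5×7.1) = 0.3718
Since ρ = 0.3718 < 1, system is stable.
Offered load a = λ/μ = cρ = 13.2/7.1 = 1.8592
P₀ = [ Σₙ₌₀^4 aⁿ/n! + a^5/(5!(1-ρ)) ]⁻¹
Σ = a^0/0! + a^1/1! + a^2/2! + a^3/3! + a^4/4! = 1.0000 + 1.8592 + 1.7282 + 1.0710 + 0.4978 = 6.1562
a^5/(5!(1-ρ)) = 22.2115/(120 × 0.62817) = 0.2947
P₀ = 1/(6.1562 + 0.2947) = 0.1550
Lq = P₀·a^5·ρ / (5!(1-ρ)²) = 0.15502 × 22.2115 × 0.37183 / (120 × 0.39460) = 0.02704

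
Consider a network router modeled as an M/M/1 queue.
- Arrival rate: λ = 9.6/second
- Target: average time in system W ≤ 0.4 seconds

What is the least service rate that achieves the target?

For M/M/1: W = 1/(μ-λ)
Need W ≤ 0.4, so 1/(μ-λ) ≤ 0.4
μ - λ ≥ 1/0.4 = 2.5000
μ ≥ 9.6 + 2.5000 = 12.1000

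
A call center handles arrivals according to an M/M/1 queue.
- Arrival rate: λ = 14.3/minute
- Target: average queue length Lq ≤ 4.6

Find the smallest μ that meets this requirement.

For M/M/1: Lq = λ²/(μ(μ-λ))
Need Lq ≤ 4.6, i.e. μ(μ-λ) ≥ λ²/4.6
μ² - 14.3μ - 204.49/4.6 ≥ 0  →  μ² - 14.3μ - 44.45435 ≥ 0
Quadratic formula (positive root): μ = [λ + √(λ² + 4×44.45435)]/2
Discriminant: 204.49 + 4×44.45435 = 382.3074, √382.3074 = 19.5527
μ ≥ (14.3 + 19.5527)/2 = 16.9263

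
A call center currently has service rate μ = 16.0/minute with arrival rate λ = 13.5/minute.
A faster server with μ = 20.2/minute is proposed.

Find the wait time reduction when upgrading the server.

System 1: ρ₁ = 13.5/16.0 = 0.8438, W₁ = 1/(16.0-13.5) = 0.40000
System 2: ρ₂ = 13.5/20.2 = 0.6683, W₂ = 1/(20.2-13.5) = 0.14925
Improvement: (W₁-W₂)/W₁ = (0.40000-0.14925)/0.40000 = 62.69%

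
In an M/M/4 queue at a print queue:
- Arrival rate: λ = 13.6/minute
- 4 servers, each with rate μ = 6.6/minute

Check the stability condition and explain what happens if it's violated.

Stability requires ρ = λ/(cμ) < 1
ρ = 13.6/(4 × 6.6) = 13.6/26.40 = 0.5152
Since 0.5152 < 1, the system is STABLE.
The servers are busy 51.52% of the time.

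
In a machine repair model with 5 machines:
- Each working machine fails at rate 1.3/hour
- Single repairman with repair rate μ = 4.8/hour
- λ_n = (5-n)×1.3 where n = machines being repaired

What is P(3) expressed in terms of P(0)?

P(3)/P(0) = ∏_{i=0}^{3-1} λ_i/μ_{i+1}
= (5-0)×1.3/4.8 × (5-1)×1.3/4.8 × (5-2)×1.3/4.8
= 1.1919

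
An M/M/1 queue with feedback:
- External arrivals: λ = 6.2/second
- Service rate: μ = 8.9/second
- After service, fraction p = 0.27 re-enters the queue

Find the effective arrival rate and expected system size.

Effective arrival rate: λ_eff = λ/(1-p) = 6.2/(1-0.27) = 6.2/0.73 = 8.493151
ρ = λ_eff/μ = 8.493151/8.9 = 0.9542866
L = ρ/(1-ρ) = 0.9542866/(1-0.9542866) = 20.8754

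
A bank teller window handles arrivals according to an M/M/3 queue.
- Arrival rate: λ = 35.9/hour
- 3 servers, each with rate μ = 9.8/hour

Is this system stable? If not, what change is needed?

Stability requires ρ = λ/(cμ) < 1
ρ = 35.9/(3 × 9.8) = 35.9/29.40 = 1.2211
Since 1.2211 ≥ 1, the system is UNSTABLE.
Need c > λ/μ = 35.9/9.8 = 3.66.
Minimum servers needed: c = 4.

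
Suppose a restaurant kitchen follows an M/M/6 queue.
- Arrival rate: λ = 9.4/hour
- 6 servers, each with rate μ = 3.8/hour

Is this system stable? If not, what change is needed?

Stability requires ρ = λ/(cμ) < 1
ρ = 9.4/(6 × 3.8) = 9.4/22.80 = 0.4123
Since 0.4123 < 1, the system is STABLE.
The servers are busy 41.23% of the time.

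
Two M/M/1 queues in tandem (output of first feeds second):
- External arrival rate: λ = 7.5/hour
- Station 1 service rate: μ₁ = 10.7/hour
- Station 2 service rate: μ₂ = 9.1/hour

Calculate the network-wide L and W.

By Jackson's theorem, each station behaves as independent M/M/1.
Station 1: ρ₁ = 7.5/10.7 = 0.7009, L₁ = ρ₁/(1-ρ₁) = λ/(μ₁-λ) = 7.5/3.20 = 2.3438
Station 2: ρ₂ = 7.5/9.1 = 0.8242, L₂ = ρ₂/(1-ρ₂) = λ/(μ₂-λ) = 7.5/1.60 = 4.6875
Total: L = L₁ + L₂ = 2.3438 + 4.6875 = 7.0313
W = L/λ = 7.0313/7.5 = 0.9375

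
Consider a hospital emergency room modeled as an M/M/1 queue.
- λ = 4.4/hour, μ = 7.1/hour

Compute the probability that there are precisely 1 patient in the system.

ρ = λ/μ = 4.4/7.1 = 0.6197
P(n) = (1-ρ)ρⁿ
P(1) = (1-0.6197) × 0.6197^1
P(1) = 0.3803 × 0.6197
P(1) = 0.2357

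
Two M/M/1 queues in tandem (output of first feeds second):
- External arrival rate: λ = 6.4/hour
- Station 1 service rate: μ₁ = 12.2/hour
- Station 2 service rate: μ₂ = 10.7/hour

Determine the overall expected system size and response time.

By Jackson's theorem, each station behaves as independent M/M/1.
Station 1: ρ₁ = 6.4/12.2 = 0.5246, L₁ = ρ₁/(1-ρ₁) = λ/(μ₁-λ) = 6.4/5.80 = 1.1034
Station 2: ρ₂ = 6.4/10.7 = 0.5981, L₂ = ρ₂/(1-ρ₂) = λ/(μ₂-λ) = 6.4/4.30 = 1.4884
Total: L = L₁ + L₂ = 1.1034 + 1.4884 = 2.5918
W = L/λ = 2.5918/6.4 = 0.4050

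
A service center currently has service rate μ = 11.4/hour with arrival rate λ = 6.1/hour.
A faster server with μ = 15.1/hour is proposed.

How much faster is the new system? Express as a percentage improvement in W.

System 1: ρ₁ = 6.1/11.4 = 0.5351, W₁ = 1/(11.4-6.1) = 0.18868
System 2: ρ₂ = 6.1/15.1 = 0.4040, W₂ = 1/(15.1-6.1) = 0.11111
Improvement: (W₁-W₂)/W₁ = (0.18868-0.11111)/0.18868 = 41.11%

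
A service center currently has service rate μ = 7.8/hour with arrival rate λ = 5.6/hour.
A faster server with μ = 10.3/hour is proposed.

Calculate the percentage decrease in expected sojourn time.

System 1: ρ₁ = 5.6/7.8 = 0.7179, W₁ = 1/(7.8-5.6) = 0.45455
System 2: ρ₂ = 5.6/10.3 = 0.5437, W₂ = 1/(10.3-5.6) = 0.21277
Improvement: (W₁-W₂)/W₁ = (0.45455-0.21277)/0.45455 = 53.19%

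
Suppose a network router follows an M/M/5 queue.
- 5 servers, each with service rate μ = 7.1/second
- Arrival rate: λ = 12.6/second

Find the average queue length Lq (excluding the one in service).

Traffic intensity: ρ = λ/(cμ) = 12.6/(5×7.1) = 0.3549
Since ρ = 0.3549 < 1, system is stable.
Offered load a = λ/μ = cρ = 12.6/7.1 = 1.7746
P₀ = [ Σₙ₌₀^4 aⁿ/n! + a^5/(5!(1-ρ)) ]⁻¹
Σ = a^0/0! + a^1/1! + a^2/2! + a^3/3! + a^4/4! = 1.0000 + 1.7746 + 1.5747 + 0.9315 + 0.4133 = 5.6941
a^5/(5!(1-ρ)) = 17.6020/(120 × 0.6451) = 0.2274
P₀ = 1/(5.6941 + 0.2274) = 0.1689
Lq = P₀·a^5·ρ / (5!(1-ρ)²) = 0.1689 × 17.6020 × 0.3549 / (120 × 0.4161) = 0.02113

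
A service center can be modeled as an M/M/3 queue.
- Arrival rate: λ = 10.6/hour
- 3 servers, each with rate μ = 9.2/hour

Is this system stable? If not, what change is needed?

Stability requires ρ = λ/(cμ) < 1
ρ = 10.6/(3 × 9.2) = 10.6/27.60 = 0.3841
Since 0.3841 < 1, the system is STABLE.
The servers are busy 38.41% of the time.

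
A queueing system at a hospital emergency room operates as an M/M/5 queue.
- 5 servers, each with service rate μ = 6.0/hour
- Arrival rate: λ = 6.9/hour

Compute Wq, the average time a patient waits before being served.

Traffic intensity: ρ = λ/(cμ) = 6.9/(5×6.0) = 0.2300
Since ρ = 0.2300 < 1, system is stable.
Offered load a = λ/μ = cρ = 6.9/6.0 = 1.1500
P₀ = [ Σₙ₌₀^4 aⁿ/n! + a^5/(5!(1-ρ)) ]⁻¹
Σ = a^0/0! + a^1/1! + a^2/2! + a^3/3! + a^4/4! = 1.0000 + 1.1500 + 0.66125 + 0.25348 + 0.072875 = 3.1376
a^5/(5!(1-ρ)) = 2.0114/(120 × 0.7700) = 0.02177
P₀ = 1/(3.1376 + 0.02177) = 0.3165
Lq = P₀·a^5·ρ / (5!(1-ρ)²) = 0.3165 × 2.0114 × 0.2300 / (120 × 0.5929) = 0.002058
Wq = Lq/λ = 0.002058/6.9 = 0.0002983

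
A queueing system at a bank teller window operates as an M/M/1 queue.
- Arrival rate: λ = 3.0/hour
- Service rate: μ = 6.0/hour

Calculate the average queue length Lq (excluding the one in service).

ρ = λ/μ = 3.0/6.0 = 0.5000
For M/M/1: Lq = λ²/(μ(μ-λ))
Lq = 9.00/(6.0 × 3.00)
Lq = 0.5000 transactions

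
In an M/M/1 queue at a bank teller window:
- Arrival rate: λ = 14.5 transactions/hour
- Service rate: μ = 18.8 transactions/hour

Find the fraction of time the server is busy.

Server utilization: ρ = λ/μ
ρ = 14.5/18.8 = 0.7713
The server is busy 77.13% of the time.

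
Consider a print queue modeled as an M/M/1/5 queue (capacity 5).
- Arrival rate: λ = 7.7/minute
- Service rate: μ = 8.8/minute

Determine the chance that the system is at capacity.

ρ = λ/μ = 7.7/8.8 = 0.8750
P₀ = (1-ρ)/(1-ρ^(K+1)) = (1-0.8750)/(1-0.8750^6) = 0.1250/0.5512 = 0.2268
P_K = P₀×ρ^K = 0.2268 × 0.8750^5 = 0.2268 × 0.5129 = 0.1163
Blocking probability = 11.63%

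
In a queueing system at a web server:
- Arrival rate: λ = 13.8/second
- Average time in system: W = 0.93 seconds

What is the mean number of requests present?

Little's Law: L = λW
L = 13.8 × 0.93 = 12.8340 requests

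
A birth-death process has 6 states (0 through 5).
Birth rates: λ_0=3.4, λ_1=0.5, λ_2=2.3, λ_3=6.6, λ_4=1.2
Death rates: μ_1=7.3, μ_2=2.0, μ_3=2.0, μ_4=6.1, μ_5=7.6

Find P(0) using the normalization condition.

Ratios P(n)/P(0) = (λ₀···λₙ₋₁)/(μ₁···μₙ):
P(1)/P(0) = (3.4)/(7.3) = 0.4658
P(2)/P(0) = (3.4×0.5)/(7.3×2.0) = 0.1164
P(3)/P(0) = (3.4×0.5×2.3)/(7.3×2.0×2.0) = 0.1339
P(4)/P(0) = (3.4×0.5×2.3×6.6)/(7.3×2.0×2.0×6.1) = 0.1449
P(5)/P(0) = (3.4×0.5×2.3×6.6×1.2)/(7.3×2.0×2.0×6.1×7.6) = 0.02288

Normalization: ∑ P(n) = 1
P(0) × (1.0000 + 0.4658 + 0.1164 + 0.1339 + 0.1449 + 0.02288) = 1
P(0) × 1.8839 = 1
P(0) = 1/1.8839 = 0.5308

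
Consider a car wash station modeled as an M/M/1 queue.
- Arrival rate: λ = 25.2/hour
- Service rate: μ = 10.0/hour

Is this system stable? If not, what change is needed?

Stability requires ρ = λ/(cμ) < 1
ρ = 25.2/(1 × 10.0) = 25.2/10.00 = 2.5200
Since 2.5200 ≥ 1, the system is UNSTABLE.
Queue grows without bound. Need μ > λ = 25.2.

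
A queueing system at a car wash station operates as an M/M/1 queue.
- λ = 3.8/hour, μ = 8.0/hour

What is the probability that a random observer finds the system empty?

ρ = λ/μ = 3.8/8.0 = 0.4750
P(0) = 1 - ρ = 1 - 0.4750 = 0.5250
The server is idle 52.50% of the time.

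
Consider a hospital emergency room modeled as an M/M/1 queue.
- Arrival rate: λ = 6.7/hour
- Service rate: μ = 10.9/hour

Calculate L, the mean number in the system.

ρ = λ/μ = 6.7/10.9 = 0.6147
For M/M/1: L = λ/(μ-λ)
L = 6.7/(10.9-6.7) = 6.7/4.20
L = 1.5952 patients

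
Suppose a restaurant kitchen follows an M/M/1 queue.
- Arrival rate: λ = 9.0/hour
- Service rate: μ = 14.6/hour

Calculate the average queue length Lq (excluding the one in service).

ρ = λ/μ = 9.0/14.6 = 0.6164
For M/M/1: Lq = λ²/(μ(μ-λ))
Lq = 81.00/(14.6 × 5.60)
Lq = 0.9907 orders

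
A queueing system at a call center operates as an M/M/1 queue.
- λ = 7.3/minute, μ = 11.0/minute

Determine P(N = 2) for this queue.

ρ = λ/μ = 7.3/11.0 = 0.6636
P(n) = (1-ρ)ρⁿ
P(2) = (1-0.6636) × 0.6636^2
P(2) = 0.33640 × 0.44036
P(2) = 0.1481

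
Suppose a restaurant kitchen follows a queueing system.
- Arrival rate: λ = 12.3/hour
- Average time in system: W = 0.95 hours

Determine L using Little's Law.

Little's Law: L = λW
L = 12.3 × 0.95 = 11.6850 orders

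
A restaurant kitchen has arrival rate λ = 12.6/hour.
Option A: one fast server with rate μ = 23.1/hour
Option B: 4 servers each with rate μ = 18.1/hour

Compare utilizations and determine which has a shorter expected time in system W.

Option A: single server μ = 23.1 (M/M/1)
  ρ_A = 12.6/23.1 = 0.5455
  W_A = 1/(μ-λ) = 1/(23.1-12.6) = 1/10.50 = 0.09524

Option B: 4 servers μ = 18.1 (M/M/4)
  ρ_B = λ/(cμ) = 12.6/(4×18.1) = 0.1740
  Offered load a = λ/μ = cρ = 12.6/18.1 = 0.6961
  P₀ = [ Σₙ₌₀^3 aⁿ/n! + a^4/(4!(1-ρ)) ]⁻¹
  Σ = a^0/0! + a^1/1! + a^2/2! + a^3/3! = 1.0000 + 0.69613 + 0.24230 + 0.056224 = 1.9947
  a^4/(4!(1-ρ)) = 0.23484/(24 × 0.82597) = 0.01185
  P₀ = 1/(1.9947 + 0.01185) = 0.4984
  Lq = P₀·a^4·ρ / (4!(1-ρ)²) = 0.4984 × 0.2348 × 0.1740 / (24 × 0.6822) = 0.001244
  Wq_B = Lq/λ = 0.001244/12.6 = 0.00009873
  W_B = Wq_B + 1/μ = 0.00009873 + 0.05525 = 0.05535

Since W_B = 0.05535 < W_A = 0.09524, Option B (multiple servers) has the shorter time in system.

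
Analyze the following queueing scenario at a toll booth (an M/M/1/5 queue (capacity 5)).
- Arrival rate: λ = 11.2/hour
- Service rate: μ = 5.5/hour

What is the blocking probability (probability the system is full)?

ρ = λ/μ = 11.2/5.5 = 2.03636
P₀ = (1-ρ)/(1-ρ^(K+1)) = (1-2.03636)/(1-2.03636^6) = -1.0364/-70.3062 = 0.01474
P_K = P₀×ρ^K = 0.014741 × 2.03636^5 = 0.014741 × 35.0165 = 0.5162
Blocking probability = 51.62%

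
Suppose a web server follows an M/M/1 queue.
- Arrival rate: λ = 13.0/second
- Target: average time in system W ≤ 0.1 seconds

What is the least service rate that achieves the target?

For M/M/1: W = 1/(μ-λ)
Need W ≤ 0.1, so 1/(μ-λ) ≤ 0.1
μ - λ ≥ 1/0.1 = 10.0000
μ ≥ 13.0 + 10.0000 = 23.0000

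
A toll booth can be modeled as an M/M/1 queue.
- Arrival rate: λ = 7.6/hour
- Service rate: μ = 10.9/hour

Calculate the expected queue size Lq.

ρ = λ/μ = 7.6/10.9 = 0.6972
For M/M/1: Lq = λ²/(μ(μ-λ))
Lq = 57.76/(10.9 × 3.30)
Lq = 1.6058 vehicles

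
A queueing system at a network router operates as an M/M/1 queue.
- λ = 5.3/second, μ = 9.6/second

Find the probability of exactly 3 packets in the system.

ρ = λ/μ = 5.3/9.6 = 0.55208
P(n) = (1-ρ)ρⁿ
P(3) = (1-0.55208) × 0.55208^3
P(3) = 0.44792 × 0.16827
P(3) = 0.07537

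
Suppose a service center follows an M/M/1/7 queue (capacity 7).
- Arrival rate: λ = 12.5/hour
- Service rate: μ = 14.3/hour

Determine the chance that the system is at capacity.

ρ = λ/μ = 12.5/14.3 = 0.87413
P₀ = (1-ρ)/(1-ρ^(K+1)) = (1-0.87413)/(1-0.87413^8) = 0.1259/0.6591 = 0.1910
P_K = P₀×ρ^K = 0.19097 × 0.87413^7 = 0.19097 × 0.38997 = 0.07447
Blocking probability = 7.45%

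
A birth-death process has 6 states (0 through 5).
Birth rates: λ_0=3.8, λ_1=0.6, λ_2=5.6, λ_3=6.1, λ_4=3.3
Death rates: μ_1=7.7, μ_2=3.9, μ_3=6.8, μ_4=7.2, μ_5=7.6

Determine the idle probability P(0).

Ratios P(n)/P(0) = (λ₀···λₙ₋₁)/(μ₁···μₙ):
P(1)/P(0) = (3.8)/(7.7) = 0.4935
P(2)/P(0) = (3.8×0.6)/(7.7×3.9) = 0.07592
P(3)/P(0) = (3.8×0.6×5.6)/(7.7×3.9×6.8) = 0.06253
P(4)/P(0) = (3.8×0.6×5.6×6.1)/(7.7×3.9×6.8×7.2) = 0.05297
P(5)/P(0) = (3.8×0.6×5.6×6.1×3.3)/(7.7×3.9×6.8×7.2×7.6) = 0.02300

Normalization: ∑ P(n) = 1
P(0) × (1.0000 + 0.4935 + 0.07592 + 0.06253 + 0.05297 + 0.02300) = 1
P(0) × 1.7079 = 1
P(0) = 1/1.7079 = 0.5855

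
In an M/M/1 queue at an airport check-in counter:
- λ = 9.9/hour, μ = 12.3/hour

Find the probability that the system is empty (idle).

ρ = λ/μ = 9.9/12.3 = 0.8049
P(0) = 1 - ρ = 1 - 0.8049 = 0.1951
The server is idle 19.51% of the time.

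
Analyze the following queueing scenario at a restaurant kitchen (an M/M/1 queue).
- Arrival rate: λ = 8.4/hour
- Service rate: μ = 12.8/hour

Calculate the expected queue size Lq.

ρ = λ/μ = 8.4/12.8 = 0.6562
For M/M/1: Lq = λ²/(μ(μ-λ))
Lq = 70.56/(12.8 × 4.40)
Lq = 1.2528 orders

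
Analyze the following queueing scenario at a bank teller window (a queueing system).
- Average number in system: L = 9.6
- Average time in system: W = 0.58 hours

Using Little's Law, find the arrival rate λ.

Little's Law: L = λW, so λ = L/W
λ = 9.6/0.58 = 16.5517 transactions/hour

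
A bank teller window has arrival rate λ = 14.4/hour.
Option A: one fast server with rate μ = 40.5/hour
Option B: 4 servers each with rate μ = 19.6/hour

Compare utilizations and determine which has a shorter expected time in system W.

Option A: single server μ = 40.5 (M/M/1)
  ρ_A = 14.4/40.5 = 0.3556
  W_A = 1/(μ-λ) = 1/(40.5-14.4) = 1/26.10 = 0.03831

Option B: 4 servers μ = 19.6 (M/M/4)
  ρ_B = λ/(cμ) = 14.4/(4×19.6) = 0.1837
  Offered load a = λ/μ = cρ = 14.4/19.6 = 0.7347
  P₀ = [ Σₙ₌₀^3 aⁿ/n! + a^4/(4!(1-ρ)) ]⁻¹
  Σ = a^0/0! + a^1/1! + a^2/2! + a^3/3! = 1.0000 + 0.7347 + 0.2699 + 0.06609 = 2.0707
  a^4/(4!(1-ρ)) = 0.2914/(24 × 0.8163) = 0.01487
  P₀ = 1/(2.0707 + 0.01487) = 0.4795
  Lq = P₀·a^4·ρ / (4!(1-ρ)²) = 0.47949 × 0.29136 × 0.18367 / (24 × 0.66639) = 0.001604
  Wq_B = Lq/λ = 0.001604/14.4 = 0.0001114
  W_B = Wq_B + 1/μ = 0.0001114 + 0.05102 = 0.05113

Since W_A = 0.03831 < W_B = 0.05113, Option A (single fast server) has the shorter time in system.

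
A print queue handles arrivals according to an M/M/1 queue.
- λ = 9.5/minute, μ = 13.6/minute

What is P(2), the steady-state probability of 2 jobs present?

ρ = λ/μ = 9.5/13.6 = 0.6985
P(n) = (1-ρ)ρⁿ
P(2) = (1-0.6985) × 0.6985^2
P(2) = 0.3015 × 0.4879
P(2) = 0.1471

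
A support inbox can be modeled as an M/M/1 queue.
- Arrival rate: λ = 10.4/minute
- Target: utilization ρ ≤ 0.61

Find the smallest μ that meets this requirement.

ρ = λ/μ, so μ = λ/ρ
μ ≥ 10.4/0.61 = 17.0492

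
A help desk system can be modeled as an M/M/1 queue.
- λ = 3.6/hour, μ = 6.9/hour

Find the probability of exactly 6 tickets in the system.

ρ = λ/μ = 3.6/6.9 = 0.52174
P(n) = (1-ρ)ρⁿ
P(6) = (1-0.52174) × 0.52174^6
P(6) = 0.4783 × 0.02017
P(6) = 0.009647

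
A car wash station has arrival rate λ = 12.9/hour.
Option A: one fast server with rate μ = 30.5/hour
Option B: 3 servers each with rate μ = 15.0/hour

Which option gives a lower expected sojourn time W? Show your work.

Option A: single server μ = 30.5 (M/M/1)
  ρ_A = 12.9/30.5 = 0.4230
  W_A = 1/(μ-λ) = 1/(30.5-12.9) = 1/17.60 = 0.05682

Option B: 3 servers μ = 15.0 (M/M/3)
  ρ_B = λ/(cμ) = 12.9/(3×15.0) = 0.2867
  Offered load a = λ/μ = cρ = 12.9/15.0 = 0.8600
  P₀ = [ Σₙ₌₀^2 aⁿ/n! + a^3/(3!(1-ρ)) ]⁻¹
  Σ = a^0/0! + a^1/1! + a^2/2! = 1.0000 + 0.8600 + 0.3698 = 2.2298
  a^3/(3!(1-ρ)) = 0.6361/(6 × 0.7133) = 0.1486
  P₀ = 1/(2.2298 + 0.14861) = 0.4204
  Lq = P₀·a^3·ρ / (3!(1-ρ)²) = 0.4204 × 0.6361 × 0.2867 / (6 × 0.5088) = 0.02511
  Wq_B = Lq/λ = 0.02511/12.9 = 0.0019465
  W_B = Wq_B + 1/μ = 0.0019465 + 0.066667 = 0.06861

Since W_A = 0.05682 < W_B = 0.06861, Option A (single fast server) has the shorter time in system.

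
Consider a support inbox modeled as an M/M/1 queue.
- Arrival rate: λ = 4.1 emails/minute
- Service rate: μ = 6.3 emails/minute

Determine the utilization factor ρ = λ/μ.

Server utilization: ρ = λ/μ
ρ = 4.1/6.3 = 0.6508
The server is busy 65.08% of the time.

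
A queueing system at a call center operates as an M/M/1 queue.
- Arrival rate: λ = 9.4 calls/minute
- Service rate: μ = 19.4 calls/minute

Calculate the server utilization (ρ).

Server utilization: ρ = λ/μ
ρ = 9.4/19.4 = 0.4845
The server is busy 48.45% of the time.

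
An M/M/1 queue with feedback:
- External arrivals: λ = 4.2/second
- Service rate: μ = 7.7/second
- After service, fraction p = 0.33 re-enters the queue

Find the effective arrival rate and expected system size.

Effective arrival rate: λ_eff = λ/(1-p) = 4.2/(1-0.33) = 4.2/0.67 = 6.268657
ρ = λ_eff/μ = 6.268657/7.7 = 0.814111
L = ρ/(1-ρ) = 0.814111/(1-0.814111) = 4.3796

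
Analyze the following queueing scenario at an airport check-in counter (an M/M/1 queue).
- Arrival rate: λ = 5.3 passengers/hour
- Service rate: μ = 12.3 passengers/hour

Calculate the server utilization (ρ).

Server utilization: ρ = λ/μ
ρ = 5.3/12.3 = 0.4309
The server is busy 43.09% of the time.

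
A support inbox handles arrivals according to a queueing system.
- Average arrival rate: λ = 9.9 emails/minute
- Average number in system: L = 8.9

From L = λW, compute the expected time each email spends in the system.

Little's Law: L = λW, so W = L/λ
W = 8.9/9.9 = 0.8990 minutes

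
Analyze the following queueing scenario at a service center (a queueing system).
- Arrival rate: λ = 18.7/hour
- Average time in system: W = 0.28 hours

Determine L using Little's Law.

Little's Law: L = λW
L = 18.7 × 0.28 = 5.2360 customers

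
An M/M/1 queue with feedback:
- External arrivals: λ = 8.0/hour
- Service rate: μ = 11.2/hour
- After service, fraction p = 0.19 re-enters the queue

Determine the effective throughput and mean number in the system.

Effective arrival rate: λ_eff = λ/(1-p) = 8.0/(1-0.19) = 8.0/0.81 = 9.87654
ρ = λ_eff/μ = 9.87654/11.2 = 0.881834
L = ρ/(1-ρ) = 0.881834/(1-0.881834) = 7.4627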